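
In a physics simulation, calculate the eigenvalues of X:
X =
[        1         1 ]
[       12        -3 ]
λ = -5, 3

Solve det(X - λI) = 0. For a 2×2 matrix the characteristic equation is λ² - (trace)λ + det = 0.
trace(X) = a + d = 1 - 3 = -2.
det(X) = a*d - b*c = (1)*(-3) - (1)*(12) = -3 - 12 = -15.
Characteristic equation: λ² - (-2)λ + (-15) = 0.
Discriminant = (-2)² - 4*(-15) = 4 + 60 = 64.
λ = (-2 ± √64) / 2 = (-2 ± 8) / 2 = -5, 3.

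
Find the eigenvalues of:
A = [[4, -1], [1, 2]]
λ = 3, 3

Solve det(A - λI) = 0. For a 2×2 matrix this is λ² - (trace)λ + det = 0.
trace(A) = 4 + 2 = 6.
det(A) = (4)*(2) - (-1)*(1) = 8 + 1 = 9.
Characteristic equation: λ² - (6)λ + (9) = 0.
Discriminant: (6)² - 4*(9) = 36 - 36 = 0.
Roots: λ = (6 ± √0) / 2 = 3, 3.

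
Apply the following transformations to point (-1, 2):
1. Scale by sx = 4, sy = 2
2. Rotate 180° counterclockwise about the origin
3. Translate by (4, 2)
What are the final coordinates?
(8, -2)

Step 1: Scale → (-4, 4)
Step 2: Rotate 180° → (4, -4)
Step 3: Translate → (8, -2)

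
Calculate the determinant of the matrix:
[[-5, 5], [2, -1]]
-5

For a 2×2 matrix [[a, b], [c, d]], det = ad - bc
det = (-5)(-1) - (5)(2) = 5 - 10 = -5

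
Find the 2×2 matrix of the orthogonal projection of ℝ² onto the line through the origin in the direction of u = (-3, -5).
[[9/34, 15/34], [15/34, 25/34]]

The orthogonal projection onto the line spanned by a nonzero vector u = (a, b) has matrix P = (u uᵀ) / (uᵀ u) = (1/(a² + b²)) · [[a², ab], [ab, b²]].
Here u = (-3, -5), so a² + b² = 9 + 25 = 34.
P = (1/34) · [[9, 15], [15, 25]] = [[9/34, 15/34], [15/34, 25/34]].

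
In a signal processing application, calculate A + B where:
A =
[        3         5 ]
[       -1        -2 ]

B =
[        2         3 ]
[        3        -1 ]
A + B =
[        5         8 ]
[        2        -3 ]

Matrix addition is elementwise: (A+B)[i][j] = A[i][j] + B[i][j].
  (A+B)[0][0] = (3) + (2) = 5
  (A+B)[0][1] = (5) + (3) = 8
  (A+B)[1][0] = (-1) + (3) = 2
  (A+B)[1][1] = (-2) + (-1) = -3
A + B =
[        5         8 ]
[        2        -3 ]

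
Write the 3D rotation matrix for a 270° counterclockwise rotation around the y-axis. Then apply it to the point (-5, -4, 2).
R = [[0, 0, -1], [0, 1, 0], [1, 0, 0]]; R·(-5, -4, 2) = (-2, -4, -5)

Rotation matrix for 270° around y-axis:
cos(270°) = 0, sin(270°) = -1
R = [[0, 0, -1], [0, 1, 0], [1, 0, 0]]
Apply to (-5, -4, 2): R·[-5, -4, 2]ᵀ = (-2, -4, -5)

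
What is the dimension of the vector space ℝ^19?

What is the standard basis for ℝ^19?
Dimension = 19; standard basis = {e_1, e_2, e_3, …, e_19}

ℝ^19 is the space of 19-tuples of real numbers; its dimension is 19.
The standard basis consists of 19 vectors: e_1, e_2, e_3, …, e_19, where e_i is the vector with 1 in position i and 0 elsewhere.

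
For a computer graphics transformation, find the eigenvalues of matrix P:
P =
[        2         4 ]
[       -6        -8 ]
λ = -4, -2

Solve det(P - λI) = 0. For a 2×2 matrix the characteristic equation is λ² - (trace)λ + det = 0.
trace(P) = a + d = 2 - 8 = -6.
det(P) = a*d - b*c = (2)*(-8) - (4)*(-6) = -16 + 24 = 8.
Characteristic equation: λ² - (-6)λ + (8) = 0.
Discriminant = (-6)² - 4*(8) = 36 - 32 = 4.
λ = (-6 ± √4) / 2 = (-6 ± 2) / 2 = -4, -2.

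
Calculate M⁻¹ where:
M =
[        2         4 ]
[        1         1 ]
det(M) = -2
M⁻¹ =
[     -1/2         2 ]
[      1/2        -1 ]

For a 2×2 matrix M = [[a, b], [c, d]] with det(M) ≠ 0, M⁻¹ = (1/det(M)) * [[d, -b], [-c, a]].
det(M) = (2)*(1) - (4)*(1) = 2 - 4 = -2.
M⁻¹ = (1/-2) * [[1, -4], [-1, 2]].
Dividing each entry by -2 and reducing:
M⁻¹ =
[     -1/2         2 ]
[      1/2        -1 ]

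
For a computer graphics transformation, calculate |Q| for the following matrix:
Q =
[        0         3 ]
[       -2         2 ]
det(Q) = 6

For a 2×2 matrix [[a, b], [c, d]], det = a*d - b*c.
det(Q) = (0)*(2) - (3)*(-2) = 0 + 6 = 6.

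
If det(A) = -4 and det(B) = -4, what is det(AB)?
16

Use the multiplicative property of determinants: det(AB) = det(A)*det(B).
det(AB) = (-4)*(-4) = 16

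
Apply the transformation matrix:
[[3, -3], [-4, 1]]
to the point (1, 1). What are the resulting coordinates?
(0, -3)

Matrix multiplication:
[[3, -3], [-4, 1]] × [1, 1]ᵀ
= [3×1 + -3×1, -4×1 + 1×1]ᵀ
= [0.0000, -3.0000]ᵀ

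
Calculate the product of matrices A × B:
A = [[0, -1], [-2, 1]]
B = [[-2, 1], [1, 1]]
[[-1, -1], [5, -1]]

Matrix multiplication:
C[0][0] = 0×-2 + -1×1 = -1
C[0][1] = 0×1 + -1×1 = -1
C[1][0] = -2×-2 + 1×1 = 5
C[1][1] = -2×1 + 1×1 = -1
Result: [[-1, -1], [5, -1]]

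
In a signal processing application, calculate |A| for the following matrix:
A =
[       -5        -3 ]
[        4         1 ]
det(A) = 7

For a 2×2 matrix [[a, b], [c, d]], det = a*d - b*c.
det(A) = (-5)*(1) - (-3)*(4) = -5 + 12 = 7.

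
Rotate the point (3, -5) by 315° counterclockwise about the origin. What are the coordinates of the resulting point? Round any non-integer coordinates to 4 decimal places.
(-1.4142, -5.6569)

Rotation matrix R(θ) = [[cos θ, -sin θ], [sin θ, cos θ]]; for θ = 315°:
R = [[√2/2, √2/2], [-√2/2, √2/2]]
Result: R × [3, -5]ᵀ = [√2/2·3 + (√2/2)·-5, -√2/2·3 + (√2/2)·-5]ᵀ = (-1.4142, -5.6569)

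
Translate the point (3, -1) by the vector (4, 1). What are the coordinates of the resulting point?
(7, 0)

Translation by (4, 1):
x' = 3 + 4 = 7
y' = -1 + 1 = 0
Homogeneous matrix: [[1, 0, 4], [0, 1, 1], [0, 0, 1]]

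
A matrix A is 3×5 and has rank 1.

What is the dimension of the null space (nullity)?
4

The rank-nullity theorem for an m×n matrix states:
rank(A) + nullity(A) = n (the number of columns).
Here n = 5 and rank(A) = 1, so nullity(A) = 5 - 1 = 4.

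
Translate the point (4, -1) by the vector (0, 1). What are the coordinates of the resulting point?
(4, 0)

Translation by (0, 1):
x' = 4 + 0 = 4
y' = -1 + 1 = 0
Homogeneous matrix: [[1, 0, 0], [0, 1, 1], [0, 0, 1]]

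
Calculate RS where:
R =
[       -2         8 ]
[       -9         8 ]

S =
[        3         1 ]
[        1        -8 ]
RS =
[        2       -66 ]
[      -19       -73 ]

Matrix multiplication: (RS)[i][j] = sum over k of R[i][k] * S[k][j].
  (RS)[0][0] = (-2)*(3) + (8)*(1) = 2
  (RS)[0][1] = (-2)*(1) + (8)*(-8) = -66
  (RS)[1][0] = (-9)*(3) + (8)*(1) = -19
  (RS)[1][1] = (-9)*(1) + (8)*(-8) = -73
RS =
[        2       -66 ]
[      -19       -73 ]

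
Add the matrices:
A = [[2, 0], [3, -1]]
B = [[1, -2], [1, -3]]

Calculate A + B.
[[3, -2], [4, -4]]

Add corresponding elements:
(2)+(1)=3
(0)+(-2)=-2
(3)+(1)=4
(-1)+(-3)=-4
A + B = [[3, -2], [4, -4]]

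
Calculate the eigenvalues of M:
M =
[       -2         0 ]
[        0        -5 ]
λ = -5, -2

Solve det(M - λI) = 0. For a 2×2 matrix the characteristic equation is λ² - (trace)λ + det = 0.
trace(M) = a + d = -2 - 5 = -7.
det(M) = a*d - b*c = (-2)*(-5) - (0)*(0) = 10 - 0 = 10.
Characteristic equation: λ² - (-7)λ + (10) = 0.
Discriminant = (-7)² - 4*(10) = 49 - 40 = 9.
λ = (-7 ± √9) / 2 = (-7 ± 3) / 2 = -5, -2.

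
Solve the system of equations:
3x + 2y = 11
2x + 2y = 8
x = 3, y = 1

Use elimination (row reduction):
Equation 1: 3x + 2y = 11.
Equation 2: 2x + 2y = 8.
Multiply Eq1 by 2 and Eq2 by 3: 6x + 4y = 22;  6x + 6y = 24.
Subtract: (2)y = 2, so y = 1.
Back-substitute into Eq1: 3x + 2*(1) = 11, so x = 3.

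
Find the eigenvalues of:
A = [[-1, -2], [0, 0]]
λ = -1, 0

Solve det(A - λI) = 0. For a 2×2 matrix this is λ² - (trace)λ + det = 0.
trace(A) = -1 + 0 = -1.
det(A) = (-1)*(0) - (-2)*(0) = 0 - 0 = 0.
Characteristic equation: λ² - (-1)λ + (0) = 0.
Discriminant: (-1)² - 4*(0) = 1 - 0 = 1.
Roots: λ = (-1 ± √1) / 2 = -1, 0.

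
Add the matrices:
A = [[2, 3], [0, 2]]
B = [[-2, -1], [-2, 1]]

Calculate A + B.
[[0, 2], [-2, 3]]

Add corresponding elements:
(2)+(-2)=0
(3)+(-1)=2
(0)+(-2)=-2
(2)+(1)=3
A + B = [[0, 2], [-2, 3]]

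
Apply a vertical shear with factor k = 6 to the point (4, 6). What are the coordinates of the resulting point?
(4, 30)

Shear matrix for vertical shear with factor k = 6:
[[1, 0], [6, 1]]
Result: (4, 6) → (4, 30)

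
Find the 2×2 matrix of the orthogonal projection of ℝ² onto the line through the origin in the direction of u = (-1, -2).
[[1/5, 2/5], [2/5, 4/5]]

The orthogonal projection onto the line spanned by a nonzero vector u = (a, b) has matrix P = (u uᵀ) / (uᵀ u) = (1/(a² + b²)) · [[a², ab], [ab, b²]].
Here u = (-1, -2), so a² + b² = 1 + 4 = 5.
P = (1/5) · [[1, 2], [2, 4]] = [[1/5, 2/5], [2/5, 4/5]].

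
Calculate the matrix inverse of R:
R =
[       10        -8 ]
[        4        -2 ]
det(R) = 12
R⁻¹ =
[     -1/6       2/3 ]
[     -1/3       5/6 ]

For a 2×2 matrix R = [[a, b], [c, d]] with det(R) ≠ 0, R⁻¹ = (1/det(R)) * [[d, -b], [-c, a]].
det(R) = (10)*(-2) - (-8)*(4) = -20 + 32 = 12.
R⁻¹ = (1/12) * [[-2, 8], [-4, 10]].
Dividing each entry by 12 and reducing:
R⁻¹ =
[     -1/6       2/3 ]
[     -1/3       5/6 ]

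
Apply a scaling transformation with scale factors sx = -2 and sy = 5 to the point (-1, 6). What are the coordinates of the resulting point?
(2, 30)

Scaling matrix:
[[-2, 0], [0, 5]]
Result: (-1 × -2, 6 × 5) = (2, 30)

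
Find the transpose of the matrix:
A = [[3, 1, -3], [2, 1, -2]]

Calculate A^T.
[[3, 2], [1, 1], [-3, -2]]

The transpose sends entry (i,j) to (j,i); rows become columns.
Row 0 of A: [3, 1, -3] -> column 0 of A^T.
Row 1 of A: [2, 1, -2] -> column 1 of A^T.
A^T = [[3, 2], [1, 1], [-3, -2]]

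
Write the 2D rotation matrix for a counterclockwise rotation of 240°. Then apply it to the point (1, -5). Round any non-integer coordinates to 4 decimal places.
R = [[-1/2, √3/2], [-√3/2, -1/2]]; R·(1, -5) = (-4.8301, 1.6340)

Rotation matrix formula: R(θ) = [[cos θ, -sin θ], [sin θ, cos θ]]
For θ = 240°:
cos(240°) = -1/2
sin(240°) = -√3/2
R = [[-1/2, √3/2], [-√3/2, -1/2]]
Apply to (1, -5): [-1/2·1 + (√3/2)·-5, -√3/2·1 + -1/2·-5] = (-4.8301, 1.6340)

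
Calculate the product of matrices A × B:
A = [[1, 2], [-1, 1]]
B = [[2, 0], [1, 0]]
[[4, 0], [-1, 0]]

Matrix multiplication:
C[0][0] = 1×2 + 2×1 = 4
C[0][1] = 1×0 + 2×0 = 0
C[1][0] = -1×2 + 1×1 = -1
C[1][1] = -1×0 + 1×0 = 0
Result: [[4, 0], [-1, 0]]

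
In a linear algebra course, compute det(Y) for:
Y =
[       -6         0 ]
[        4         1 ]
det(Y) = -6

For a 2×2 matrix [[a, b], [c, d]], det = a*d - b*c.
det(Y) = (-6)*(1) - (0)*(4) = -6 - 0 = -6.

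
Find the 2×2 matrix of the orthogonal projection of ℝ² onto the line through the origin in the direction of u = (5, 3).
[[25/34, 15/34], [15/34, 9/34]]

The orthogonal projection onto the line spanned by a nonzero vector u = (a, b) has matrix P = (u uᵀ) / (uᵀ u) = (1/(a² + b²)) · [[a², ab], [ab, b²]].
Here u = (5, 3), so a² + b² = 25 + 9 = 34.
P = (1/34) · [[25, 15], [15, 9]] = [[25/34, 15/34], [15/34, 9/34]].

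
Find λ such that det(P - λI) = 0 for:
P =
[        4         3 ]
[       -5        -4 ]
λ = -1, 1

Solve det(P - λI) = 0. For a 2×2 matrix the characteristic equation is λ² - (trace)λ + det = 0.
trace(P) = a + d = 4 - 4 = 0.
det(P) = a*d - b*c = (4)*(-4) - (3)*(-5) = -16 + 15 = -1.
Characteristic equation: λ² - (0)λ + (-1) = 0.
Discriminant = (0)² - 4*(-1) = 0 + 4 = 4.
λ = (0 ± √4) / 2 = (0 ± 2) / 2 = -1, 1.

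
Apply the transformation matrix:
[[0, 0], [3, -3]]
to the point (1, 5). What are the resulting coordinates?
(0, -12)

Matrix multiplication:
[[0, 0], [3, -3]] × [1, 5]ᵀ
= [0×1 + 0×5, 3×1 + -3×5]ᵀ
= [0.0000, -12.0000]ᵀ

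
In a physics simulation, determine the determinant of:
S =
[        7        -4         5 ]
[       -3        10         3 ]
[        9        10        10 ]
det(S) = -338

Expand along row 0 (cofactor expansion): det(S) = a*(e*i - f*h) - b*(d*i - f*g) + c*(d*h - e*g), where the 3×3 is [[a, b, c], [d, e, f], [g, h, i]].
Minor M_00 = (10)*(10) - (3)*(10) = 100 - 30 = 70.
Minor M_01 = (-3)*(10) - (3)*(9) = -30 - 27 = -57.
Minor M_02 = (-3)*(10) - (10)*(9) = -30 - 90 = -120.
det(S) = (7)*(70) - (-4)*(-57) + (5)*(-120) = 490 - 228 - 600 = -338.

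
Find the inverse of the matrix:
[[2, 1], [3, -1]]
[[1/5, 1/5], [3/5, -2/5]]

For [[a,b],[c,d]], inverse = (1/det)·[[d,-b],[-c,a]]
det = 2·-1 - 1·3 = -5
Inverse = (1/-5)·[[-1, -1], [-3, 2]]
        = [[1/5, 1/5], [3/5, -2/5]]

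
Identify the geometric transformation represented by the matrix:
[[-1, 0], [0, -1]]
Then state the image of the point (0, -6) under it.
rotation by 180° (or reflection through origin); image of (0, -6) is (0, 6)

This matches the form [[cos θ, -sin θ], [sin θ, cos θ]] of a rotation matrix; reading off cos θ and sin θ gives the angle.
The matrix [[-1, 0], [0, -1]] represents: rotation by 180° (or reflection through origin).
Applying it to (0, -6): [-1·0 + 0·-6, 0·0 + -1·-6] = (0, 6).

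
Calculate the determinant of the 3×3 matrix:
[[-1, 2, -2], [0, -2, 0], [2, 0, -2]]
-12

Expansion along first row:
det = -1·det([[-2,0],[0,-2]]) - 2·det([[0,0],[2,-2]]) + -2·det([[0,-2],[2,0]])
    = -1·(-2·-2 - 0·0) - 2·(0·-2 - 0·2) + -2·(0·0 - -2·2)
    = -1·4 - 2·0 + -2·4
    = -4 + 0 + -8 = -12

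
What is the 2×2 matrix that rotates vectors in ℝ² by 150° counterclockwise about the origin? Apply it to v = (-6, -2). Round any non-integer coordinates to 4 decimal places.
R = [[-√3/2, -1/2], [1/2, -√3/2]]; R·v = (6.1962, -1.2679)

A counterclockwise rotation by angle θ in ℝ² has matrix R(θ) = [[cos θ, -sin θ], [sin θ, cos θ]].
For θ = 150°: cos θ = -√3/2, sin θ = 1/2.
R(150°) = [[-√3/2, -1/2], [1/2, -√3/2]].
R·v = [-√3/2·-6 + (-1/2)·-2, 1/2·-6 + -√3/2·-2] = (6.1962, -1.2679).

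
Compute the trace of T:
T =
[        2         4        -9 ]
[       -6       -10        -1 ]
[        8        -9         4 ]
tr(T) = 2 - 10 + 4 = -4

The trace of a square matrix is the sum of its diagonal entries.
Diagonal entries of T: T[0][0] = 2, T[1][1] = -10, T[2][2] = 4.
tr(T) = 2 - 10 + 4 = -4.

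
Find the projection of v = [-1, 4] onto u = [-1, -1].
[3/2, 3/2]

The projection of v onto u is proj_u(v) = ((v·u) / (u·u)) · u.
v·u = (-1)*(-1) + (4)*(-1) = -3.
u·u = (-1)*(-1) + (-1)*(-1) = 2.
coefficient = -3 / 2 = -3/2.
proj_u(v) = -3/2 · [-1, -1] = [3/2, 3/2].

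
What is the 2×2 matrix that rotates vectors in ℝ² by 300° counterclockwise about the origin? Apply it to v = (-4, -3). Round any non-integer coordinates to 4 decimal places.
R = [[1/2, √3/2], [-√3/2, 1/2]]; R·v = (-4.5981, 1.9641)

A counterclockwise rotation by angle θ in ℝ² has matrix R(θ) = [[cos θ, -sin θ], [sin θ, cos θ]].
For θ = 300°: cos θ = 1/2, sin θ = -√3/2.
R(300°) = [[1/2, √3/2], [-√3/2, 1/2]].
R·v = [1/2·-4 + (√3/2)·-3, -√3/2·-4 + 1/2·-3] = (-4.5981, 1.9641).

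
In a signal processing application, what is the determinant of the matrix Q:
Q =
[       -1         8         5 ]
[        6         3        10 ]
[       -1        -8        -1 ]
det(Q) = -334

Expand along row 0 (cofactor expansion): det(Q) = a*(e*i - f*h) - b*(d*i - f*g) + c*(d*h - e*g), where the 3×3 is [[a, b, c], [d, e, f], [g, h, i]].
Minor M_00 = (3)*(-1) - (10)*(-8) = -3 + 80 = 77.
Minor M_01 = (6)*(-1) - (10)*(-1) = -6 + 10 = 4.
Minor M_02 = (6)*(-8) - (3)*(-1) = -48 + 3 = -45.
det(Q) = (-1)*(77) - (8)*(4) + (5)*(-45) = -77 - 32 - 225 = -334.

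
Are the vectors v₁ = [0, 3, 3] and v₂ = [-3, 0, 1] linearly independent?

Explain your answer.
Yes, linearly independent

Two vectors are linearly dependent iff one is a scalar multiple of the other.
No single scalar k satisfies v₂ = k·v₁ (the ratios of corresponding entries disagree), so v₁ and v₂ are linearly independent.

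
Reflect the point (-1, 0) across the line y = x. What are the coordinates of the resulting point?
(0, -1)

Reflection across line y = x: (-1, 0) → (0, -1)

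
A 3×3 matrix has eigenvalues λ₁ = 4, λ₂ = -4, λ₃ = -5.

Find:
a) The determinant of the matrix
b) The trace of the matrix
det = 80, trace = -5

Two standard eigenvalue identities:
- det(A) equals the product of the eigenvalues (counted with multiplicity).
- trace(A) equals the sum of the eigenvalues.
det(A) = (4)*(-4)*(-5) = 80.
trace(A) = 4 - 4 - 5 = -5.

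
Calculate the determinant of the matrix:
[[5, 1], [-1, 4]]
21

For a 2×2 matrix [[a, b], [c, d]], det = ad - bc
det = (5)(4) - (1)(-1) = 20 - -1 = 21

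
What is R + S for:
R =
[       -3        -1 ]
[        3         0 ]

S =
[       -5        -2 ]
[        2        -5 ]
R + S =
[       -8        -3 ]
[        5        -5 ]

Matrix addition is elementwise: (R+S)[i][j] = R[i][j] + S[i][j].
  (R+S)[0][0] = (-3) + (-5) = -8
  (R+S)[0][1] = (-1) + (-2) = -3
  (R+S)[1][0] = (3) + (2) = 5
  (R+S)[1][1] = (0) + (-5) = -5
R + S =
[       -8        -3 ]
[        5        -5 ]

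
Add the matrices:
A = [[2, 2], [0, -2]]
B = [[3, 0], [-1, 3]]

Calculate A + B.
[[5, 2], [-1, 1]]

Add corresponding elements:
(2)+(3)=5
(2)+(0)=2
(0)+(-1)=-1
(-2)+(3)=1
A + B = [[5, 2], [-1, 1]]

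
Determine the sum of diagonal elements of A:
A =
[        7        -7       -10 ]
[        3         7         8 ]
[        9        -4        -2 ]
tr(A) = 7 + 7 - 2 = 12

The trace of a square matrix is the sum of its diagonal entries.
Diagonal entries of A: A[0][0] = 7, A[1][1] = 7, A[2][2] = -2.
tr(A) = 7 + 7 - 2 = 12.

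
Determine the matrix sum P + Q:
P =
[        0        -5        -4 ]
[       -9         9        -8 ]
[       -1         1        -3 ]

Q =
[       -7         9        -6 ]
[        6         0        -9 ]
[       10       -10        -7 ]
P + Q =
[       -7         4       -10 ]
[       -3         9       -17 ]
[        9        -9       -10 ]

Matrix addition is elementwise: (P+Q)[i][j] = P[i][j] + Q[i][j].
  (P+Q)[0][0] = (0) + (-7) = -7
  (P+Q)[0][1] = (-5) + (9) = 4
  (P+Q)[0][2] = (-4) + (-6) = -10
  (P+Q)[1][0] = (-9) + (6) = -3
  (P+Q)[1][1] = (9) + (0) = 9
  (P+Q)[1][2] = (-8) + (-9) = -17
  (P+Q)[2][0] = (-1) + (10) = 9
  (P+Q)[2][1] = (1) + (-10) = -9
  (P+Q)[2][2] = (-3) + (-7) = -10
P + Q =
[       -7         4       -10 ]
[       -3         9       -17 ]
[        9        -9       -10 ]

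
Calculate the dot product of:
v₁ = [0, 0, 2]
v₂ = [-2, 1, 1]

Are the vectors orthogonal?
2, No

The dot product is the sum of products of corresponding components.
v₁·v₂ = (0)*(-2) + (0)*(1) + (2)*(1) = 0 + 0 + 2 = 2.
Two vectors are orthogonal iff their dot product is 0; here the dot product is 2, so the vectors are not orthogonal.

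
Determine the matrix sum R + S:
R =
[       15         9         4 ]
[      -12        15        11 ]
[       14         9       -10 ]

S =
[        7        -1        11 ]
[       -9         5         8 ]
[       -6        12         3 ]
R + S =
[       22         8        15 ]
[      -21        20        19 ]
[        8        21        -7 ]

Matrix addition is elementwise: (R+S)[i][j] = R[i][j] + S[i][j].
  (R+S)[0][0] = (15) + (7) = 22
  (R+S)[0][1] = (9) + (-1) = 8
  (R+S)[0][2] = (4) + (11) = 15
  (R+S)[1][0] = (-12) + (-9) = -21
  (R+S)[1][1] = (15) + (5) = 20
  (R+S)[1][2] = (11) + (8) = 19
  (R+S)[2][0] = (14) + (-6) = 8
  (R+S)[2][1] = (9) + (12) = 21
  (R+S)[2][2] = (-10) + (3) = -7
R + S =
[       22         8        15 ]
[      -21        20        19 ]
[        8        21        -7 ]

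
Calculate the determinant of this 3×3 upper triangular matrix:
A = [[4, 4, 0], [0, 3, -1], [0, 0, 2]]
24

The determinant of a triangular matrix is the product of its diagonal entries (the off-diagonal entries above the diagonal do not affect it).
det(A) = (4) * (3) * (2) = 24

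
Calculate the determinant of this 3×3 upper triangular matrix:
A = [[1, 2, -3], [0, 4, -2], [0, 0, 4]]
16

The determinant of a triangular matrix is the product of its diagonal entries (the off-diagonal entries above the diagonal do not affect it).
det(A) = (1) * (4) * (4) = 16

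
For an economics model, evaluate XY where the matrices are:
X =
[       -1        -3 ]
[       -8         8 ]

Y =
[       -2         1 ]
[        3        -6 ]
XY =
[       -7        17 ]
[       40       -56 ]

Matrix multiplication: (XY)[i][j] = sum over k of X[i][k] * Y[k][j].
  (XY)[0][0] = (-1)*(-2) + (-3)*(3) = -7
  (XY)[0][1] = (-1)*(1) + (-3)*(-6) = 17
  (XY)[1][0] = (-8)*(-2) + (8)*(3) = 40
  (XY)[1][1] = (-8)*(1) + (8)*(-6) = -56
XY =
[       -7        17 ]
[       40       -56 ]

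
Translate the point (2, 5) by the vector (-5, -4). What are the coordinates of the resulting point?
(-3, 1)

Translation by (-5, -4):
x' = 2 + -5 = -3
y' = 5 + -4 = 1
Homogeneous matrix: [[1, 0, -5], [0, 1, -4], [0, 0, 1]]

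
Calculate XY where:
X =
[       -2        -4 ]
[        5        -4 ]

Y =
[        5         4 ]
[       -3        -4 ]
XY =
[        2         8 ]
[       37        36 ]

Matrix multiplication: (XY)[i][j] = sum over k of X[i][k] * Y[k][j].
  (XY)[0][0] = (-2)*(5) + (-4)*(-3) = 2
  (XY)[0][1] = (-2)*(4) + (-4)*(-4) = 8
  (XY)[1][0] = (5)*(5) + (-4)*(-3) = 37
  (XY)[1][1] = (5)*(4) + (-4)*(-4) = 36
XY =
[        2         8 ]
[       37        36 ]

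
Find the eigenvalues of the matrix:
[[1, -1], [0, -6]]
λ = -6 and λ = 1

Characteristic equation: det(A - λI) = 0
λ² - (trace)λ + (det) = 0
λ² - (-5)λ + (-6) = 0
λ² + 5λ - 6 = 0
Solving: λ = -6, 1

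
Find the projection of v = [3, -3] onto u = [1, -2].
[9/5, -18/5]

The projection of v onto u is proj_u(v) = ((v·u) / (u·u)) · u.
v·u = (3)*(1) + (-3)*(-2) = 9.
u·u = (1)*(1) + (-2)*(-2) = 5.
coefficient = 9 / 5 = 9/5.
proj_u(v) = 9/5 · [1, -2] = [9/5, -18/5].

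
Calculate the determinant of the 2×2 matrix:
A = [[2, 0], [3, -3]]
-6

For A = [[a, b], [c, d]], det(A) = a*d - b*c.
det(A) = (2)*(-3) - (0)*(3) = -6 - 0 = -6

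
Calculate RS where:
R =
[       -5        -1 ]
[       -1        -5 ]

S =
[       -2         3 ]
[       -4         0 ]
RS =
[       14       -15 ]
[       22        -3 ]

Matrix multiplication: (RS)[i][j] = sum over k of R[i][k] * S[k][j].
  (RS)[0][0] = (-5)*(-2) + (-1)*(-4) = 14
  (RS)[0][1] = (-5)*(3) + (-1)*(0) = -15
  (RS)[1][0] = (-1)*(-2) + (-5)*(-4) = 22
  (RS)[1][1] = (-1)*(3) + (-5)*(0) = -3
RS =
[       14       -15 ]
[       22        -3 ]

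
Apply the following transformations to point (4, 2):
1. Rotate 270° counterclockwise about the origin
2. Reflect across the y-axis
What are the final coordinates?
(-2, -4)

Step 1: Rotate 270° → (2, -4)
Step 2: Reflect across the y-axis → (-2, -4)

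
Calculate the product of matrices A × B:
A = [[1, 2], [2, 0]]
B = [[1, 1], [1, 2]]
[[3, 5], [2, 2]]

Matrix multiplication:
C[0][0] = 1×1 + 2×1 = 3
C[0][1] = 1×1 + 2×2 = 5
C[1][0] = 2×1 + 0×1 = 2
C[1][1] = 2×1 + 0×2 = 2
Result: [[3, 5], [2, 2]]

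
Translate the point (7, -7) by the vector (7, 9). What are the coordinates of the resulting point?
(14, 2)

Translation by (7, 9):
x' = 7 + 7 = 14
y' = -7 + 9 = 2
Homogeneous matrix: [[1, 0, 7], [0, 1, 9], [0, 0, 1]]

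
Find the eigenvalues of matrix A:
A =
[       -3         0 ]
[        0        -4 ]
λ = -4, -3

Solve det(A - λI) = 0. For a 2×2 matrix the characteristic equation is λ² - (trace)λ + det = 0.
trace(A) = a + d = -3 - 4 = -7.
det(A) = a*d - b*c = (-3)*(-4) - (0)*(0) = 12 - 0 = 12.
Characteristic equation: λ² - (-7)λ + (12) = 0.
Discriminant = (-7)² - 4*(12) = 49 - 48 = 1.
λ = (-7 ± √1) / 2 = (-7 ± 1) / 2 = -4, -3.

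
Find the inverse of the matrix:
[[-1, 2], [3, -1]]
[[1/5, 2/5], [3/5, 1/5]]

For [[a,b],[c,d]], inverse = (1/det)·[[d,-b],[-c,a]]
det = -1·-1 - 2·3 = -5
Inverse = (1/-5)·[[-1, -2], [-3, -1]]
        = [[1/5, 2/5], [3/5, 1/5]]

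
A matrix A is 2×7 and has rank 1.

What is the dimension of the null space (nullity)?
6

The rank-nullity theorem for an m×n matrix states:
rank(A) + nullity(A) = n (the number of columns).
Here n = 7 and rank(A) = 1, so nullity(A) = 7 - 1 = 6.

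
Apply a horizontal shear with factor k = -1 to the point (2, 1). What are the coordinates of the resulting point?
(1, 1)

Shear matrix for horizontal shear with factor k = -1:
[[1, -1], [0, 1]]
Result: (2, 1) → (1, 1)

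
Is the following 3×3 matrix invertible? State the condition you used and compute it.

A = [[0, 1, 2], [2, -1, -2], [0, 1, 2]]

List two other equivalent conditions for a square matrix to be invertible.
No, not invertible; det(A) = 0 (two rows are equal, so the rows are linearly dependent). Equivalent conditions (failing for this A): rank(A) < 3; Ax = 0 has non-trivial solutions; 0 is an eigenvalue; the columns are linearly dependent.

To check invertibility, compute det(A).
In this matrix, row 0 and the last row are identical, so one row is a scalar multiple of another and the rows are linearly dependent.
A matrix with linearly dependent rows has det = 0 and is not invertible.
Equivalent failed conditions:
- rank(A) < 3.
- Ax = 0 has non-trivial solutions.
- 0 is an eigenvalue.
- The columns are linearly dependent.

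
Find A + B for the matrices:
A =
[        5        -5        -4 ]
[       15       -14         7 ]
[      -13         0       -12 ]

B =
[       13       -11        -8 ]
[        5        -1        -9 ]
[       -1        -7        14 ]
A + B =
[       18       -16       -12 ]
[       20       -15        -2 ]
[      -14        -7         2 ]

Matrix addition is elementwise: (A+B)[i][j] = A[i][j] + B[i][j].
  (A+B)[0][0] = (5) + (13) = 18
  (A+B)[0][1] = (-5) + (-11) = -16
  (A+B)[0][2] = (-4) + (-8) = -12
  (A+B)[1][0] = (15) + (5) = 20
  (A+B)[1][1] = (-14) + (-1) = -15
  (A+B)[1][2] = (7) + (-9) = -2
  (A+B)[2][0] = (-13) + (-1) = -14
  (A+B)[2][1] = (0) + (-7) = -7
  (A+B)[2][2] = (-12) + (14) = 2
A + B =
[       18       -16       -12 ]
[       20       -15        -2 ]
[      -14        -7         2 ]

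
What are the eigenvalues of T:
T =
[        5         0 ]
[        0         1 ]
λ = 1, 5

Solve det(T - λI) = 0. For a 2×2 matrix the characteristic equation is λ² - (trace)λ + det = 0.
trace(T) = a + d = 5 + 1 = 6.
det(T) = a*d - b*c = (5)*(1) - (0)*(0) = 5 - 0 = 5.
Characteristic equation: λ² - (6)λ + (5) = 0.
Discriminant = (6)² - 4*(5) = 36 - 20 = 16.
λ = (6 ± √16) / 2 = (6 ± 4) / 2 = 1, 5.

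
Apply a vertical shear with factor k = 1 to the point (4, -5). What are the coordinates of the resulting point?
(4, -1)

Shear matrix for vertical shear with factor k = 1:
[[1, 0], [1, 1]]
Result: (4, -5) → (4, -1)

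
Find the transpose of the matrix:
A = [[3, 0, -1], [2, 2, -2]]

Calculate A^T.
[[3, 2], [0, 2], [-1, -2]]

The transpose sends entry (i,j) to (j,i); rows become columns.
Row 0 of A: [3, 0, -1] -> column 0 of A^T.
Row 1 of A: [2, 2, -2] -> column 1 of A^T.
A^T = [[3, 2], [0, 2], [-1, -2]]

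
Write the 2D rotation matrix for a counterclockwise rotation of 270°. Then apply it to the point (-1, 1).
R = [[0, 1], [-1, 0]]; R·(-1, 1) = (1, 1)

Rotation matrix formula: R(θ) = [[cos θ, -sin θ], [sin θ, cos θ]]
For θ = 270°:
cos(270°) = 0
sin(270°) = -1
R = [[0, 1], [-1, 0]]
Apply to (-1, 1): [0·-1 + (1)·1, -1·-1 + 0·1] = (1, 1)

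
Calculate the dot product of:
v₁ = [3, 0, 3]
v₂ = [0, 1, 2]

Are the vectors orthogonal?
6, No

The dot product is the sum of products of corresponding components.
v₁·v₂ = (3)*(0) + (0)*(1) + (3)*(2) = 0 + 0 + 6 = 6.
Two vectors are orthogonal iff their dot product is 0; here the dot product is 6, so the vectors are not orthogonal.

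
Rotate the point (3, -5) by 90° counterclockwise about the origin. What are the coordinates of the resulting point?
(5, 3)

Rotation matrix R(θ) = [[cos θ, -sin θ], [sin θ, cos θ]]; for θ = 90°:
R = [[0, -1], [1, 0]]
Result: R × [3, -5]ᵀ = [0·3 + (-1)·-5, 1·3 + (0)·-5]ᵀ = (5, 3)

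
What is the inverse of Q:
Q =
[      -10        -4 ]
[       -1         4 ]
det(Q) = -44
Q⁻¹ =
[    -1/11     -1/11 ]
[    -1/44      5/22 ]

For a 2×2 matrix Q = [[a, b], [c, d]] with det(Q) ≠ 0, Q⁻¹ = (1/det(Q)) * [[d, -b], [-c, a]].
det(Q) = (-10)*(4) - (-4)*(-1) = -40 - 4 = -44.
Q⁻¹ = (1/-44) * [[4, 4], [1, -10]].
Dividing each entry by -44 and reducing:
Q⁻¹ =
[    -1/11     -1/11 ]
[    -1/44      5/22 ]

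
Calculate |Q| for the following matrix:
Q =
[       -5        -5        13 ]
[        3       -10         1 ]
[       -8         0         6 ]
det(Q) = -610

Expand along row 0 (cofactor expansion): det(Q) = a*(e*i - f*h) - b*(d*i - f*g) + c*(d*h - e*g), where the 3×3 is [[a, b, c], [d, e, f], [g, h, i]].
Minor M_00 = (-10)*(6) - (1)*(0) = -60 - 0 = -60.
Minor M_01 = (3)*(6) - (1)*(-8) = 18 + 8 = 26.
Minor M_02 = (3)*(0) - (-10)*(-8) = 0 - 80 = -80.
det(Q) = (-5)*(-60) - (-5)*(26) + (13)*(-80) = 300 + 130 - 1040 = -610.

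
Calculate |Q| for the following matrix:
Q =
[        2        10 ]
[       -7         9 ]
det(Q) = 88

For a 2×2 matrix [[a, b], [c, d]], det = a*d - b*c.
det(Q) = (2)*(9) - (10)*(-7) = 18 + 70 = 88.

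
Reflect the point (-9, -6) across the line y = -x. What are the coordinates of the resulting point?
(6, 9)

Reflection across line y = -x: (-9, -6) → (6, 9)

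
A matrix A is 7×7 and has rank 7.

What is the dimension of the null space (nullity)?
0

The rank-nullity theorem for an m×n matrix states:
rank(A) + nullity(A) = n (the number of columns).
Here n = 7 and rank(A) = 7, so nullity(A) = 7 - 7 = 0.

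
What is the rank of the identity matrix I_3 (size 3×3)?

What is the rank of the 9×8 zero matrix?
rank(I_3) = 3, rank(0) = 0

The identity I_3 has 3 columns that are the standard basis vectors e_1, …, e_3. These are linearly independent, so all 3 columns are pivots and rank(I_3) = 3.
The 9×8 zero matrix has every entry zero, so every row is the zero row and there are no pivots; rank(0) = 0.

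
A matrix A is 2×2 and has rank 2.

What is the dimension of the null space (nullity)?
0

The rank-nullity theorem for an m×n matrix states:
rank(A) + nullity(A) = n (the number of columns).
Here n = 2 and rank(A) = 2, so nullity(A) = 2 - 2 = 0.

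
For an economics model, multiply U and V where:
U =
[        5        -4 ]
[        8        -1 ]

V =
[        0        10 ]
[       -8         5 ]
UV =
[       32        30 ]
[        8        75 ]

Matrix multiplication: (UV)[i][j] = sum over k of U[i][k] * V[k][j].
  (UV)[0][0] = (5)*(0) + (-4)*(-8) = 32
  (UV)[0][1] = (5)*(10) + (-4)*(5) = 30
  (UV)[1][0] = (8)*(0) + (-1)*(-8) = 8
  (UV)[1][1] = (8)*(10) + (-1)*(5) = 75
UV =
[       32        30 ]
[        8        75 ]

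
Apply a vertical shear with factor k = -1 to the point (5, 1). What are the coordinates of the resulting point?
(5, -4)

Shear matrix for vertical shear with factor k = -1:
[[1, 0], [-1, 1]]
Result: (5, 1) → (5, -4)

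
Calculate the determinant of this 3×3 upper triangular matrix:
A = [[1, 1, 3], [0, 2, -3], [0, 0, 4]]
8

The determinant of a triangular matrix is the product of its diagonal entries (the off-diagonal entries above the diagonal do not affect it).
det(A) = (1) * (2) * (4) = 8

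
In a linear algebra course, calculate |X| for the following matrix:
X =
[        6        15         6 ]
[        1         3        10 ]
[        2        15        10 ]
det(X) = -516

Expand along row 0 (cofactor expansion): det(X) = a*(e*i - f*h) - b*(d*i - f*g) + c*(d*h - e*g), where the 3×3 is [[a, b, c], [d, e, f], [g, h, i]].
Minor M_00 = (3)*(10) - (10)*(15) = 30 - 150 = -120.
Minor M_01 = (1)*(10) - (10)*(2) = 10 - 20 = -10.
Minor M_02 = (1)*(15) - (3)*(2) = 15 - 6 = 9.
det(X) = (6)*(-120) - (15)*(-10) + (6)*(9) = -720 + 150 + 54 = -516.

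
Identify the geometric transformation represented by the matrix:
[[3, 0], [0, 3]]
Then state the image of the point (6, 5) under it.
uniform scaling by factor 3; image of (6, 5) is (18, 15)

This is a diagonal matrix with equal entries 3, so it scales both axes by the same factor 3.
The matrix [[3, 0], [0, 3]] represents: uniform scaling by factor 3.
Applying it to (6, 5): [3·6 + 0·5, 0·6 + 3·5] = (18, 15).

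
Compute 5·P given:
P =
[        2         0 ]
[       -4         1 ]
5P =
[       10         0 ]
[      -20         5 ]

Scalar multiplication is elementwise: (5P)[i][j] = 5 * P[i][j].
  (5P)[0][0] = 5 * (2) = 10
  (5P)[0][1] = 5 * (0) = 0
  (5P)[1][0] = 5 * (-4) = -20
  (5P)[1][1] = 5 * (1) = 5
5P =
[       10         0 ]
[      -20         5 ]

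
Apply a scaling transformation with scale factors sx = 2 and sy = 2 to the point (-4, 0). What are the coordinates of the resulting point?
(-8, 0)

Scaling matrix:
[[2, 0], [0, 2]]
Result: (-4 × 2, 0 × 2) = (-8, 0)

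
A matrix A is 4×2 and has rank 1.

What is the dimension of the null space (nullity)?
1

The rank-nullity theorem for an m×n matrix states:
rank(A) + nullity(A) = n (the number of columns).
Here n = 2 and rank(A) = 1, so nullity(A) = 2 - 1 = 1.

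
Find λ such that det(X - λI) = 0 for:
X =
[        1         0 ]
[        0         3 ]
λ = 1, 3

Solve det(X - λI) = 0. For a 2×2 matrix the characteristic equation is λ² - (trace)λ + det = 0.
trace(X) = a + d = 1 + 3 = 4.
det(X) = a*d - b*c = (1)*(3) - (0)*(0) = 3 - 0 = 3.
Characteristic equation: λ² - (4)λ + (3) = 0.
Discriminant = (4)² - 4*(3) = 16 - 12 = 4.
λ = (4 ± √4) / 2 = (4 ± 2) / 2 = 1, 3.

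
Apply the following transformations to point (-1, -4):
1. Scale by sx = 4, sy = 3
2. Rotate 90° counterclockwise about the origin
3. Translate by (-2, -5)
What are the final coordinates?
(10, -9)

Step 1: Scale → (-4, -12)
Step 2: Rotate 90° → (12, -4)
Step 3: Translate → (10, -9)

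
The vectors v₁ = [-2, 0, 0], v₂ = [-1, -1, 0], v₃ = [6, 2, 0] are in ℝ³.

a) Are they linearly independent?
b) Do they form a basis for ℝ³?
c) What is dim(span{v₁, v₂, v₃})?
Not independent, not a basis, dim(span) = 2

Check whether v₃ can be written as a linear combination of v₁ and v₂.
v₃ = (-2)·v₁ + (-2)·v₂ = [6, 2, 0], so the three vectors are linearly dependent.
Thus they do not form a basis for ℝ³, and dim(span{v₁, v₂, v₃}) = 2 (spanned by v₁ and v₂).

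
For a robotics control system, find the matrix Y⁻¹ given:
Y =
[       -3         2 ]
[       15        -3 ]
det(Y) = -21
Y⁻¹ =
[      1/7      2/21 ]
[      5/7       1/7 ]

For a 2×2 matrix Y = [[a, b], [c, d]] with det(Y) ≠ 0, Y⁻¹ = (1/det(Y)) * [[d, -b], [-c, a]].
det(Y) = (-3)*(-3) - (2)*(15) = 9 - 30 = -21.
Y⁻¹ = (1/-21) * [[-3, -2], [-15, -3]].
Dividing each entry by -21 and reducing:
Y⁻¹ =
[      1/7      2/21 ]
[      5/7       1/7 ]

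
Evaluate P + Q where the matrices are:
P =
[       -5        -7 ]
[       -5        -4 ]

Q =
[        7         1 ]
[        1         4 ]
P + Q =
[        2        -6 ]
[       -4         0 ]

Matrix addition is elementwise: (P+Q)[i][j] = P[i][j] + Q[i][j].
  (P+Q)[0][0] = (-5) + (7) = 2
  (P+Q)[0][1] = (-7) + (1) = -6
  (P+Q)[1][0] = (-5) + (1) = -4
  (P+Q)[1][1] = (-4) + (4) = 0
P + Q =
[        2        -6 ]
[       -4         0 ]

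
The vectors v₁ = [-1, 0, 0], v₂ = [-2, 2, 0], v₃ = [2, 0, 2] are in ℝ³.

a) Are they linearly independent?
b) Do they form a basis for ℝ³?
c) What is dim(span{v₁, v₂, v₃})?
Yes independent, yes basis, dim = 3

Stack v₁, v₂, v₃ as rows of a 3×3 matrix.
[[-1, 0, 0]; [-2, 2, 0]; [2, 0, 2]] is already lower triangular with nonzero diagonal entries (-1, 2, 2), so its determinant is the product of the diagonal entries, det = (-1)·(2)·(2) = -4 ≠ 0, and the rows are linearly independent.
Three linearly independent vectors in ℝ³ form a basis for ℝ³, so dim(span{v₁,v₂,v₃}) = 3.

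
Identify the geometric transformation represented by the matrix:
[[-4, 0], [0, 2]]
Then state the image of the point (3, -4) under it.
non-uniform scaling by (-4, 2); image of (3, -4) is (-12, -8)

This is diagonal with distinct entries, so it scales the x-axis by -4 and the y-axis by 2.
The matrix [[-4, 0], [0, 2]] represents: non-uniform scaling by (-4, 2).
Applying it to (3, -4): [-4·3 + 0·-4, 0·3 + 2·-4] = (-12, -8).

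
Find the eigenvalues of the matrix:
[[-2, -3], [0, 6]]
λ = -2 and λ = 6

Characteristic equation: det(A - λI) = 0
λ² - (trace)λ + (det) = 0
λ² - (4)λ + (-12) = 0
λ² - 4λ - 12 = 0
Solving: λ = -2, 6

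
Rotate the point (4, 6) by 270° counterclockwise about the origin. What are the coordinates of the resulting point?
(6, -4)

Rotation matrix R(θ) = [[cos θ, -sin θ], [sin θ, cos θ]]; for θ = 270°:
R = [[0, 1], [-1, 0]]
Result: R × [4, 6]ᵀ = [0·4 + (1)·6, -1·4 + (0)·6]ᵀ = (6, -4)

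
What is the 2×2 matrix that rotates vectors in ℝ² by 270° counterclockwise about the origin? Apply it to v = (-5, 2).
R = [[0, 1], [-1, 0]]; R·v = (2, 5)

A counterclockwise rotation by angle θ in ℝ² has matrix R(θ) = [[cos θ, -sin θ], [sin θ, cos θ]].
For θ = 270°: cos θ = 0, sin θ = -1.
R(270°) = [[0, 1], [-1, 0]].
R·v = [0·-5 + (1)·2, -1·-5 + 0·2] = (2, 5).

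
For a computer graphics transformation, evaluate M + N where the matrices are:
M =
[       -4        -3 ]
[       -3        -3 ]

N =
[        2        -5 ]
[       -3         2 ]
M + N =
[       -2        -8 ]
[       -6        -1 ]

Matrix addition is elementwise: (M+N)[i][j] = M[i][j] + N[i][j].
  (M+N)[0][0] = (-4) + (2) = -2
  (M+N)[0][1] = (-3) + (-5) = -8
  (M+N)[1][0] = (-3) + (-3) = -6
  (M+N)[1][1] = (-3) + (2) = -1
M + N =
[       -2        -8 ]
[       -6        -1 ]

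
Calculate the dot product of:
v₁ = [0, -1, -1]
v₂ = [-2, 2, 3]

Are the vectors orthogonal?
-5, No

The dot product is the sum of products of corresponding components.
v₁·v₂ = (0)*(-2) + (-1)*(2) + (-1)*(3) = 0 - 2 - 3 = -5.
Two vectors are orthogonal iff their dot product is 0; here the dot product is -5, so the vectors are not orthogonal.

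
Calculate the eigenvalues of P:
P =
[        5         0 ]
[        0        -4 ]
λ = -4, 5

Solve det(P - λI) = 0. For a 2×2 matrix the characteristic equation is λ² - (trace)λ + det = 0.
trace(P) = a + d = 5 - 4 = 1.
det(P) = a*d - b*c = (5)*(-4) - (0)*(0) = -20 - 0 = -20.
Characteristic equation: λ² - (1)λ + (-20) = 0.
Discriminant = (1)² - 4*(-20) = 1 + 80 = 81.
λ = (1 ± √81) / 2 = (1 ± 9) / 2 = -4, 5.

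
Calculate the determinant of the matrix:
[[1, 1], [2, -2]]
-4

For a 2×2 matrix [[a, b], [c, d]], det = ad - bc
det = (1)(-2) - (1)(2) = -2 - 2 = -4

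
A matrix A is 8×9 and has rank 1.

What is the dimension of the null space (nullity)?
8

The rank-nullity theorem for an m×n matrix states:
rank(A) + nullity(A) = n (the number of columns).
Here n = 9 and rank(A) = 1, so nullity(A) = 9 - 1 = 8.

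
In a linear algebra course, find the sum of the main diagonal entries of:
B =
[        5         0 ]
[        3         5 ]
tr(B) = 5 + 5 = 10

The trace of a square matrix is the sum of its diagonal entries.
Diagonal entries of B: B[0][0] = 5, B[1][1] = 5.
tr(B) = 5 + 5 = 10.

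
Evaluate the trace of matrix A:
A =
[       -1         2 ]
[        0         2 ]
tr(A) = -1 + 2 = 1

The trace of a square matrix is the sum of its diagonal entries.
Diagonal entries of A: A[0][0] = -1, A[1][1] = 2.
tr(A) = -1 + 2 = 1.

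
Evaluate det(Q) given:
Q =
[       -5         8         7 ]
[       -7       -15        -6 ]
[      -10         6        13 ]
det(Q) = 659

Expand along row 0 (cofactor expansion): det(Q) = a*(e*i - f*h) - b*(d*i - f*g) + c*(d*h - e*g), where the 3×3 is [[a, b, c], [d, e, f], [g, h, i]].
Minor M_00 = (-15)*(13) - (-6)*(6) = -195 + 36 = -159.
Minor M_01 = (-7)*(13) - (-6)*(-10) = -91 - 60 = -151.
Minor M_02 = (-7)*(6) - (-15)*(-10) = -42 - 150 = -192.
det(Q) = (-5)*(-159) - (8)*(-151) + (7)*(-192) = 795 + 1208 - 1344 = 659.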